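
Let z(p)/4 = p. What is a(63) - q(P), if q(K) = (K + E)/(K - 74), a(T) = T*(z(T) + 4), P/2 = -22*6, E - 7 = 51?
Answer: 2725529/169 ≈ 16127.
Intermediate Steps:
E = 58 (E = 7 + 51 = 58)
z(p) = 4*p
P = -264 (P = 2*(-22*6) = 2*(-132) = -264)
a(T) = T*(4 + 4*T) (a(T) = T*(4*T + 4) = T*(4 + 4*T))
q(K) = (58 + K)/(-74 + K) (q(K) = (K + 58)/(K - 74) = (58 + K)/(-74 + K))
a(63) - q(P) = 4*63*(1 + 63) - (58 - 264)/(-74 - 264) = 4*63*64 - (-206)/(-338) = 16128 - (-1)*(-206)/338 = 16128 - 1*103/169 = 16128 - 103/169 = 2725529/169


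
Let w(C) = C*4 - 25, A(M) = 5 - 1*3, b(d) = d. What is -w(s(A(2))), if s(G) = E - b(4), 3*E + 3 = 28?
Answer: 23/3 ≈ 7.6667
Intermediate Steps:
E = 25/3 (E = -1 + (⅓)*28 = -1 + 28/3 = 25/3 ≈ 8.3333)
A(M) = 2 (A(M) = 5 - 3 = 2)
s(G) = 13/3 (s(G) = 25/3 - 1*4 = 25/3 - 4 = 13/3)
w(C) = -25 + 4*C (w(C) = 4*C - 25 = -25 + 4*C)
-w(s(A(2))) = -(-25 + 4*(13/3)) = -(-25 + 52/3) = -1*(-23/3) = 23/3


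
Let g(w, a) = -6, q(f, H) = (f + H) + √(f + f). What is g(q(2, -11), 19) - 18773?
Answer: -18779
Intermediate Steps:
q(f, H) = H + f + √2*√f (q(f, H) = (H + f) + √(2*f) = (H + f) + √2*√f = H + f + √2*√f)
g(q(2, -11), 19) - 18773 = -6 - 18773 = -18779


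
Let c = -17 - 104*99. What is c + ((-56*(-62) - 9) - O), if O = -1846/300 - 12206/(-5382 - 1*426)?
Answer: -497015843/72600 ≈ -6845.9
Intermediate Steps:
O = -294157/72600 (O = -1846*1/300 - 12206/(-5382 - 426) = -923/150 - 12206/(-5808) = -923/150 - 12206*(-1/5808) = -923/150 + 6103/2904 = -294157/72600 ≈ -4.0518)
c = -10313 (c = -17 - 10296 = -10313)
c + ((-56*(-62) - 9) - O) = -10313 + ((-56*(-62) - 9) - 1*(-294157/72600)) = -10313 + ((3472 - 9) + 294157/72600) = -10313 + (3463 + 294157/72600) = -10313 + 251707957/72600 = -497015843/72600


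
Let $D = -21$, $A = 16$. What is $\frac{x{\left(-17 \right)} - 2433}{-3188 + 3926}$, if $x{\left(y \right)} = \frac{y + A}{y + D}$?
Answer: $- \frac{92453}{28044} \approx -3.2967$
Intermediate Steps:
$x{\left(y \right)} = \frac{16 + y}{-21 + y}$ ($x{\left(y \right)} = \frac{y + 16}{y - 21} = \frac{16 + y}{-21 + y}$)
$\frac{x{\left(-17 \right)} - 2433}{-3188 + 3926} = \frac{\frac{16 - 17}{-21 - 17} - 2433}{-3188 + 3926} = \frac{\frac{1}{-38} \left(-1\right) - 2433}{738} = \left(\left(- \frac{1}{38}\right) \left(-1\right) - 2433\right) \frac{1}{738} = \left(\frac{1}{38} - 2433\right) \frac{1}{738} = \left(- \frac{92453}{38}\right) \frac{1}{738} = - \frac{92453}{28044}$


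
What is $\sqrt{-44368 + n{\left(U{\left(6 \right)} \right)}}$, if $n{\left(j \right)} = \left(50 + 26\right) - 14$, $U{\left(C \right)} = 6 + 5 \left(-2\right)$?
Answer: $i \sqrt{44306} \approx 210.49 i$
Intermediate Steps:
$U{\left(C \right)} = -4$ ($U{\left(C \right)} = 6 - 10 = -4$)
$n{\left(j \right)} = 62$ ($n{\left(j \right)} = 76 - 14 = 62$)
$\sqrt{-44368 + n{\left(U{\left(6 \right)} \right)}} = \sqrt{-44368 + 62} = \sqrt{-44306} = i \sqrt{44306}$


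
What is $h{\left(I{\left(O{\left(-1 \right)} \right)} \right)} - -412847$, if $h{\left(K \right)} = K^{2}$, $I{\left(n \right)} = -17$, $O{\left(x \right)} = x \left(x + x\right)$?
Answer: $413136$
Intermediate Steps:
$O{\left(x \right)} = 2 x^{2}$ ($O{\left(x \right)} = x 2 x = 2 x^{2}$)
$h{\left(I{\left(O{\left(-1 \right)} \right)} \right)} - -412847 = \left(-17\right)^{2} - -412847 = 289 + 412847 = 413136$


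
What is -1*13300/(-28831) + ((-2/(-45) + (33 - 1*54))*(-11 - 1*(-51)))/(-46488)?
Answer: 722764333/1507832469 ≈ 0.47934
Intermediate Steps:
-1*13300/(-28831) + ((-2/(-45) + (33 - 1*54))*(-11 - 1*(-51)))/(-46488) = -13300*(-1/28831) + ((-2*(-1/45) + (33 - 54))*(-11 + 51))*(-1/46488) = 13300/28831 + ((2/45 - 21)*40)*(-1/46488) = 13300/28831 - 943/45*40*(-1/46488) = 13300/28831 - 7544/9*(-1/46488) = 13300/28831 + 943/52299 = 722764333/1507832469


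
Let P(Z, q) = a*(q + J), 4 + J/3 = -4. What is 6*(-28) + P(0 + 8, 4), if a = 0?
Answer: -168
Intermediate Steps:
J = -24 (J = -12 + 3*(-4) = -12 - 12 = -24)
P(Z, q) = 0 (P(Z, q) = 0*(q - 24) = 0*(-24 + q) = 0)
6*(-28) + P(0 + 8, 4) = 6*(-28) + 0 = -168 + 0 = -168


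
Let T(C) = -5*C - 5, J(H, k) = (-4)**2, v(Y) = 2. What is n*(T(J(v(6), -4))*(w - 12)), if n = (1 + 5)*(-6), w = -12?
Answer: -73440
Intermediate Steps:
J(H, k) = 16
T(C) = -5 - 5*C
n = -36 (n = 6*(-6) = -36)
n*(T(J(v(6), -4))*(w - 12)) = -36*(-5 - 5*16)*(-12 - 12) = -36*(-5 - 80)*(-24) = -(-3060)*(-24) = -36*2040 = -73440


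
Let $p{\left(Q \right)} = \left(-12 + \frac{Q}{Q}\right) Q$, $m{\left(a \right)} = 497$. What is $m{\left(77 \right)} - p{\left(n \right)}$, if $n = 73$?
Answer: $1300$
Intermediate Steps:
$p{\left(Q \right)} = - 11 Q$ ($p{\left(Q \right)} = \left(-12 + 1\right) Q = - 11 Q$)
$m{\left(77 \right)} - p{\left(n \right)} = 497 - \left(-11\right) 73 = 497 - -803 = 497 + 803 = 1300$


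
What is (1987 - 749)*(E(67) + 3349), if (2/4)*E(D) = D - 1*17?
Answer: 4269862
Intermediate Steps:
E(D) = -34 + 2*D (E(D) = 2*(D - 1*17) = 2*(D - 17) = 2*(-17 + D) = -34 + 2*D)
(1987 - 749)*(E(67) + 3349) = (1987 - 749)*((-34 + 2*67) + 3349) = 1238*((-34 + 134) + 3349) = 1238*(100 + 3349) = 1238*3449 = 4269862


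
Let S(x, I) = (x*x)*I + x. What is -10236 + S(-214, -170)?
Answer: -7795770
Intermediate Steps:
S(x, I) = x + I*x² (S(x, I) = x²*I + x = I*x² + x = x + I*x²)
-10236 + S(-214, -170) = -10236 - 214*(1 - 170*(-214)) = -10236 - 214*(1 + 36380) = -10236 - 214*36381 = -10236 - 7785534 = -7795770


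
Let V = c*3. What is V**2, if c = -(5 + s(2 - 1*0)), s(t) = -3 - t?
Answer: 0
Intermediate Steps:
c = 0 (c = -(5 + (-3 - (2 - 1*0))) = -(5 + (-3 - (2 + 0))) = -(5 + (-3 - 1*2)) = -(5 + (-3 - 2)) = -(5 - 5) = -1*0 = 0)
V = 0 (V = 0*3 = 0)
V**2 = 0**2 = 0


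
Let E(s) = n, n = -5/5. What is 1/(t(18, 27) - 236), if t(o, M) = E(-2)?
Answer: -1/237 ≈ -0.0042194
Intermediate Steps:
n = -1 (n = -5*1/5 = -1)
E(s) = -1
t(o, M) = -1
1/(t(18, 27) - 236) = 1/(-1 - 236) = 1/(-237) = -1/237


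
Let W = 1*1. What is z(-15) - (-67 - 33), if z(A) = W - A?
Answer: 116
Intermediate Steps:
W = 1
z(A) = 1 - A
z(-15) - (-67 - 33) = (1 - 1*(-15)) - (-67 - 33) = (1 + 15) - 1*(-100) = 16 + 100 = 116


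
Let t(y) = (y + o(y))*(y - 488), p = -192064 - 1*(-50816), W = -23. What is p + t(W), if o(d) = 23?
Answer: -141248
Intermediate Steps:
p = -141248 (p = -192064 + 50816 = -141248)
t(y) = (-488 + y)*(23 + y) (t(y) = (y + 23)*(y - 488) = (23 + y)*(-488 + y) = (-488 + y)*(23 + y))
p + t(W) = -141248 + (-11224 + (-23)**2 - 465*(-23)) = -141248 + (-11224 + 529 + 10695) = -141248 + 0 = -141248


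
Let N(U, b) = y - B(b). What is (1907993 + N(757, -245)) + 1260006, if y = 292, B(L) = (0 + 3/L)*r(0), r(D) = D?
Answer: 3168291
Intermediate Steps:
B(L) = 0 (B(L) = (0 + 3/L)*0 = (3/L)*0 = 0)
N(U, b) = 292 (N(U, b) = 292 - 1*0 = 292 + 0 = 292)
(1907993 + N(757, -245)) + 1260006 = (1907993 + 292) + 1260006 = 1908285 + 1260006 = 3168291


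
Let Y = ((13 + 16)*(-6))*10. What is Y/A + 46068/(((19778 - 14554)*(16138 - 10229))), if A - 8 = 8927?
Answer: -2664988713/13790554198 ≈ -0.19325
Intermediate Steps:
A = 8935 (A = 8 + 8927 = 8935)
Y = -1740 (Y = (29*(-6))*10 = -174*10 = -1740)
Y/A + 46068/(((19778 - 14554)*(16138 - 10229))) = -1740/8935 + 46068/(((19778 - 14554)*(16138 - 10229))) = -1740*1/8935 + 46068/((5224*5909)) = -348/1787 + 46068/30868616 = -348/1787 + 46068*(1/30868616) = -348/1787 + 11517/7717154 = -2664988713/13790554198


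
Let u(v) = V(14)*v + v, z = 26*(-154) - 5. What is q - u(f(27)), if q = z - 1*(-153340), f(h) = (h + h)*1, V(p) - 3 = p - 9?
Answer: 148845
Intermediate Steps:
V(p) = -6 + p (V(p) = 3 + (p - 9) = 3 + (-9 + p) = -6 + p)
f(h) = 2*h (f(h) = (2*h)*1 = 2*h)
z = -4009 (z = -4004 - 5 = -4009)
u(v) = 9*v (u(v) = (-6 + 14)*v + v = 8*v + v = 9*v)
q = 149331 (q = -4009 - 1*(-153340) = -4009 + 153340 = 149331)
q - u(f(27)) = 149331 - 9*2*27 = 149331 - 9*54 = 149331 - 1*486 = 149331 - 486 = 148845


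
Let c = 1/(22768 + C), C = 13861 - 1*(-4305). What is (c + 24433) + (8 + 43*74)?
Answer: 1130719883/40934 ≈ 27623.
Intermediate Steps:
C = 18166 (C = 13861 + 4305 = 18166)
c = 1/40934 (c = 1/(22768 + 18166) = 1/40934 ≈ 2.4430e-5)
(c + 24433) + (8 + 43*74) = (1/40934 + 24433) + (8 + 43*74) = 1000140423/40934 + (8 + 3182) = 1000140423/40934 + 3190 = 1130719883/40934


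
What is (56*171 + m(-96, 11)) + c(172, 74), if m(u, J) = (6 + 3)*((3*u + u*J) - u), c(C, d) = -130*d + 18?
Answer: -11258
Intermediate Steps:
c(C, d) = 18 - 130*d
m(u, J) = 18*u + 9*J*u (m(u, J) = 9*((3*u + J*u) - u) = 9*(2*u + J*u) = 18*u + 9*J*u)
(56*171 + m(-96, 11)) + c(172, 74) = (56*171 + 9*(-96)*(2 + 11)) + (18 - 130*74) = (9576 + 9*(-96)*13) + (18 - 9620) = (9576 - 11232) - 9602 = -1656 - 9602 = -11258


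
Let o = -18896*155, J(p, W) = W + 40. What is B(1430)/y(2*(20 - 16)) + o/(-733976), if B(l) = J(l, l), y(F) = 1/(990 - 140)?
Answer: 114638242610/91747 ≈ 1.2495e+6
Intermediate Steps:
y(F) = 1/850
J(p, W) = 40 + W
o = -2928880
B(l) = 40 + l
B(1430)/y(2*(20 - 16)) + o/(-733976) = (40 + 1430)/(1/850) - 2928880/(-733976) = 1470*850 - 2928880*(-1/733976) = 1249500 + 366110/91747 = 114638242610/91747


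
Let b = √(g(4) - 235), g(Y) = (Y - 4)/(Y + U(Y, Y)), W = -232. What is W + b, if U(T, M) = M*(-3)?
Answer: -232 + I*√235 ≈ -232.0 + 15.33*I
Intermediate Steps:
U(T, M) = -3*M
g(Y) = -(-4 + Y)/(2*Y) (g(Y) = (Y - 4)/(Y - 3*Y) = (-4 + Y)/((-2*Y)) = (-4 + Y)*(-1/(2*Y)) = -(-4 + Y)/(2*Y))
b = I*√235 (b = √((½)*(4 - 1*4)/4 - 235) = √((½)*(¼)*(4 - 4) - 235) = √((½)*(¼)*0 - 235) = √(0 - 235) = √(-235) = I*√235 ≈ 15.33*I)
W + b = -232 + I*√235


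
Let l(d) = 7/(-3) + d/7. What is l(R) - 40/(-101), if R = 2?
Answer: -3503/2121 ≈ -1.6516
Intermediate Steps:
l(d) = -7/3 + d/7 (l(d) = 7*(-⅓) + d*(⅐) = -7/3 + d/7)
l(R) - 40/(-101) = (-7/3 + (⅐)*2) - 40/(-101) = (-7/3 + 2/7) - 40*(-1/101) = -43/21 + 40/101 = -3503/2121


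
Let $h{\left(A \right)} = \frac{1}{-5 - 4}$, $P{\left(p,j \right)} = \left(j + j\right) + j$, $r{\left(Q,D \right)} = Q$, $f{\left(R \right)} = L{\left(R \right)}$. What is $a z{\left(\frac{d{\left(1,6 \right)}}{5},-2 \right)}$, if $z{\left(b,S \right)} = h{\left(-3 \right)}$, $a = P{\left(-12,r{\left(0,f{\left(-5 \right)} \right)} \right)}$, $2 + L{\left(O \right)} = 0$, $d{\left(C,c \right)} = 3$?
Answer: $0$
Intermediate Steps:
$L{\left(O \right)} = -2$ ($L{\left(O \right)} = -2 + 0 = -2$)
$f{\left(R \right)} = -2$
$P{\left(p,j \right)} = 3 j$ ($P{\left(p,j \right)} = 2 j + j = 3 j$)
$a = 0$ ($a = 3 \cdot 0 = 0$)
$h{\left(A \right)} = - \frac{1}{9}$ ($h{\left(A \right)} = \frac{1}{-9} = - \frac{1}{9}$)
$z{\left(b,S \right)} = - \frac{1}{9}$
$a z{\left(\frac{d{\left(1,6 \right)}}{5},-2 \right)} = 0 \left(- \frac{1}{9}\right) = 0$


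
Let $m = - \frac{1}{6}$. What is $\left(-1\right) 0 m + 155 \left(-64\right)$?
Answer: $-9920$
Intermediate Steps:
$m = - \frac{1}{6}$ ($m = \left(-1\right) \frac{1}{6} = - \frac{1}{6} \approx -0.16667$)
$\left(-1\right) 0 m + 155 \left(-64\right) = \left(-1\right) 0 \left(- \frac{1}{6}\right) + 155 \left(-64\right) = 0 \left(- \frac{1}{6}\right) - 9920 = 0 - 9920 = -9920$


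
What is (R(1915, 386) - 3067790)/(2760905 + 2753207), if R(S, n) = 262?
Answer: -383441/689264 ≈ -0.55630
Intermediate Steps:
(R(1915, 386) - 3067790)/(2760905 + 2753207) = (262 - 3067790)/(2760905 + 2753207) = -3067528/5514112 = -3067528*1/5514112 = -383441/689264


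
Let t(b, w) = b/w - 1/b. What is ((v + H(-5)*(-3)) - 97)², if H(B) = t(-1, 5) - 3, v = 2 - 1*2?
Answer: 204304/25 ≈ 8172.2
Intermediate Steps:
t(b, w) = -1/b + b/w
v = 0 (v = 2 - 2 = 0)
H(B) = -11/5 (H(B) = (-1/(-1) - 1/5) - 3 = (-1*(-1) - 1*⅕) - 3 = (1 - ⅕) - 3 = ⅘ - 3 = -11/5)
((v + H(-5)*(-3)) - 97)² = ((0 - 11/5*(-3)) - 97)² = ((0 + 33/5) - 97)² = (33/5 - 97)² = (-452/5)² = 204304/25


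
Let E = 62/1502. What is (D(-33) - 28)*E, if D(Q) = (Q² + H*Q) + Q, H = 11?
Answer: 20615/751 ≈ 27.450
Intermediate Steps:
E = 31/751 (E = 62*(1/1502) = 31/751 ≈ 0.041278)
D(Q) = Q² + 12*Q (D(Q) = (Q² + 11*Q) + Q = Q² + 12*Q)
(D(-33) - 28)*E = (-33*(12 - 33) - 28)*(31/751) = (-33*(-21) - 28)*(31/751) = (693 - 28)*(31/751) = 665*(31/751) = 20615/751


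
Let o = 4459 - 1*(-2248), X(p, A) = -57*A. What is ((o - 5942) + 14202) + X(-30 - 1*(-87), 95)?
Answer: 9552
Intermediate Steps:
o = 6707 (o = 4459 + 2248 = 6707)
((o - 5942) + 14202) + X(-30 - 1*(-87), 95) = ((6707 - 5942) + 14202) - 57*95 = (765 + 14202) - 5415 = 14967 - 5415 = 9552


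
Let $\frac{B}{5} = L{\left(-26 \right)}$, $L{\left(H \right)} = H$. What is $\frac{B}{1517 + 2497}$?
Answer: $- \frac{65}{2007} \approx -0.032387$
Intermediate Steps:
$B = -130$ ($B = 5 \left(-26\right) = -130$)
$\frac{B}{1517 + 2497} = - \frac{130}{1517 + 2497} = - \frac{130}{4014} = \left(-130\right) \frac{1}{4014} = - \frac{65}{2007}$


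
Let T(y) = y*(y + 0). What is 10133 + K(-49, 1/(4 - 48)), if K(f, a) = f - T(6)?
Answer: 10048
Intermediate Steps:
T(y) = y² (T(y) = y*y = y²)
K(f, a) = -36 + f (K(f, a) = f - 1*6² = f - 1*36 = f - 36 = -36 + f)
10133 + K(-49, 1/(4 - 48)) = 10133 + (-36 - 49) = 10133 - 85 = 10048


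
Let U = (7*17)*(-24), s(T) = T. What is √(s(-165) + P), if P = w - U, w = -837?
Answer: 3*√206 ≈ 43.058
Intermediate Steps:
U = -2856 (U = 119*(-24) = -2856)
P = 2019 (P = -837 - 1*(-2856) = -837 + 2856 = 2019)
√(s(-165) + P) = √(-165 + 2019) = √1854 = 3*√206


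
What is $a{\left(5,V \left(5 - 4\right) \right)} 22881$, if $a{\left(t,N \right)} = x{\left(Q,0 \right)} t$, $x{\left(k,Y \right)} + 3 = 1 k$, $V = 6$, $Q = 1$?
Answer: $-228810$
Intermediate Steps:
$x{\left(k,Y \right)} = -3 + k$ ($x{\left(k,Y \right)} = -3 + 1 k = -3 + k$)
$a{\left(t,N \right)} = - 2 t$ ($a{\left(t,N \right)} = \left(-3 + 1\right) t = - 2 t$)
$a{\left(5,V \left(5 - 4\right) \right)} 22881 = \left(-2\right) 5 \cdot 22881 = \left(-10\right) 22881 = -228810$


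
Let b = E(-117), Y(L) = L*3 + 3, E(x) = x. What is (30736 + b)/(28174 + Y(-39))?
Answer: 30619/28060 ≈ 1.0912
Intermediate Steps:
Y(L) = 3 + 3*L (Y(L) = 3*L + 3 = 3 + 3*L)
b = -117
(30736 + b)/(28174 + Y(-39)) = (30736 - 117)/(28174 + (3 + 3*(-39))) = 30619/(28174 + (3 - 117)) = 30619/(28174 - 114) = 30619/28060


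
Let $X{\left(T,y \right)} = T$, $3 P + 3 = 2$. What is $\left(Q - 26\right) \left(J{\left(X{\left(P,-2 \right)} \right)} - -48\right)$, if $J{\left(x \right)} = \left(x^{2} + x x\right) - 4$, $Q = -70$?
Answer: $- \frac{12736}{3} \approx -4245.3$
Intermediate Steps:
$P = - \frac{1}{3}$ ($P = -1 + \frac{1}{3} \cdot 2 = -1 + \frac{2}{3} = - \frac{1}{3} \approx -0.33333$)
$J{\left(x \right)} = -4 + 2 x^{2}$ ($J{\left(x \right)} = \left(x^{2} + x^{2}\right) - 4 = 2 x^{2} - 4 = -4 + 2 x^{2}$)
$\left(Q - 26\right) \left(J{\left(X{\left(P,-2 \right)} \right)} - -48\right) = \left(-70 - 26\right) \left(\left(-4 + 2 \left(- \frac{1}{3}\right)^{2}\right) - -48\right) = \left(-70 - 26\right) \left(\left(-4 + 2 \cdot \frac{1}{9}\right) + 48\right) = \left(-70 - 26\right) \left(\left(-4 + \frac{2}{9}\right) + 48\right) = - 96 \left(- \frac{34}{9} + 48\right) = \left(-96\right) \frac{398}{9} = - \frac{12736}{3}$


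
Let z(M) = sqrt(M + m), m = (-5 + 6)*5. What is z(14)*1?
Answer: sqrt(19) ≈ 4.3589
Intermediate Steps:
m = 5 (m = 1*5 = 5)
z(M) = sqrt(5 + M) (z(M) = sqrt(M + 5) = sqrt(5 + M))
z(14)*1 = sqrt(5 + 14)*1 = sqrt(19)*1 = sqrt(19)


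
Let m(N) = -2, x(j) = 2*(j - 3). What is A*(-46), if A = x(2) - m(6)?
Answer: 0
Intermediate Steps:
x(j) = -6 + 2*j (x(j) = 2*(-3 + j) = -6 + 2*j)
A = 0 (A = (-6 + 2*2) - 1*(-2) = (-6 + 4) + 2 = -2 + 2 = 0)
A*(-46) = 0*(-46) = 0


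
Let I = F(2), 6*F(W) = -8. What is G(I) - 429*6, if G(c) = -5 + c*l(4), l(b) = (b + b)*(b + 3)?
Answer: -7961/3 ≈ -2653.7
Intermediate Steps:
F(W) = -4/3 (F(W) = (⅙)*(-8) = -4/3)
l(b) = 2*b*(3 + b) (l(b) = (2*b)*(3 + b) = 2*b*(3 + b))
I = -4/3 ≈ -1.3333
G(c) = -5 + 56*c (G(c) = -5 + c*(2*4*(3 + 4)) = -5 + c*(2*4*7) = -5 + c*56 = -5 + 56*c)
G(I) - 429*6 = (-5 + 56*(-4/3)) - 429*6 = (-5 - 224/3) - 2574 = -239/3 - 2574 = -7961/3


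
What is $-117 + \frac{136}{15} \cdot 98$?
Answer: $\frac{11573}{15} \approx 771.53$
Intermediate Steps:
$-117 + \frac{136}{15} \cdot 98 = -117 + \frac{13328}{15} = \frac{11573}{15}$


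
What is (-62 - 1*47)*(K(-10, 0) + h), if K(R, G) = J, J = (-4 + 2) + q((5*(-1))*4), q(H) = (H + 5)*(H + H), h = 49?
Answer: -70523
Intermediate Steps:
q(H) = 2*H*(5 + H) (q(H) = (5 + H)*(2*H) = 2*H*(5 + H))
J = 598 (J = (-4 + 2) + 2*((5*(-1))*4)*(5 + (5*(-1))*4) = -2 + 2*(-5*4)*(5 - 5*4) = -2 + 2*(-20)*(5 - 20) = -2 + 2*(-20)*(-15) = -2 + 600 = 598)
K(R, G) = 598
(-62 - 1*47)*(K(-10, 0) + h) = (-62 - 1*47)*(598 + 49) = (-62 - 47)*647 = -109*647 = -70523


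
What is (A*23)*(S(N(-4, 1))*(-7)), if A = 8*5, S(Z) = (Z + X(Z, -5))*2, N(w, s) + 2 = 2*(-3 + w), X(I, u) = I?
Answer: 412160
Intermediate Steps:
N(w, s) = -8 + 2*w (N(w, s) = -2 + 2*(-3 + w) = -2 + (-6 + 2*w) = -8 + 2*w)
S(Z) = 4*Z (S(Z) = (Z + Z)*2 = (2*Z)*2 = 4*Z)
A = 40
(A*23)*(S(N(-4, 1))*(-7)) = (40*23)*((4*(-8 + 2*(-4)))*(-7)) = 920*((4*(-8 - 8))*(-7)) = 920*((4*(-16))*(-7)) = 920*(-64*(-7)) = 920*448 = 412160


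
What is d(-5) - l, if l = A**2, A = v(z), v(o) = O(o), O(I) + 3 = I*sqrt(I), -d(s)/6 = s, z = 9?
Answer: -546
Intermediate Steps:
d(s) = -6*s
O(I) = -3 + I**(3/2) (O(I) = -3 + I*sqrt(I) = -3 + I**(3/2))
v(o) = -3 + o**(3/2)
A = 24 (A = -3 + 9**(3/2) = -3 + 27 = 24)
l = 576 (l = 24**2 = 576)
d(-5) - l = -6*(-5) - 1*576 = 30 - 576 = -546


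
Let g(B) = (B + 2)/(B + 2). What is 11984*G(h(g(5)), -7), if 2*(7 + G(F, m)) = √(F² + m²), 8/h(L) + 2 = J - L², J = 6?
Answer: -83888 + 5992*√505/3 ≈ -39004.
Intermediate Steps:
g(B) = 1 (g(B) = (2 + B)/(2 + B) = 1)
h(L) = 8/(4 - L²) (h(L) = 8/(-2 + (6 - L²)) = 8/(4 - L²))
G(F, m) = -7 + √(F² + m²)/2
11984*G(h(g(5)), -7) = 11984*(-7 + √((-8/(-4 + 1²))² + (-7)²)/2) = 11984*(-7 + √((-8/(-4 + 1))² + 49)/2) = 11984*(-7 + √((-8/(-3))² + 49)/2) = 11984*(-7 + √((-8*(-⅓))² + 49)/2) = 11984*(-7 + √((8/3)² + 49)/2) = 11984*(-7 + √(64/9 + 49)/2) = 11984*(-7 + √(505/9)/2) = 11984*(-7 + (√505/3)/2) = 11984*(-7 + √505/6) = -83888 + 5992*√505/3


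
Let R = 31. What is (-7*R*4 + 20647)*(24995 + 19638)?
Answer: 882796107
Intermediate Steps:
(-7*R*4 + 20647)*(24995 + 19638) = (-7*31*4 + 20647)*(24995 + 19638) = (-217*4 + 20647)*44633 = (-868 + 20647)*44633 = 19779*44633 = 882796107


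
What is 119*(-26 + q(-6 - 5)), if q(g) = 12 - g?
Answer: -357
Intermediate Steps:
119*(-26 + q(-6 - 5)) = 119*(-26 + (12 - (-6 - 5))) = 119*(-26 + (12 - 1*(-11))) = 119*(-26 + (12 + 11)) = 119*(-26 + 23) = 119*(-3) = -357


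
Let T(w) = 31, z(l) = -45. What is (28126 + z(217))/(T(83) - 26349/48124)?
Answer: 1351370044/1465495 ≈ 922.13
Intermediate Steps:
(28126 + z(217))/(T(83) - 26349/48124) = (28126 - 45)/(31 - 26349/48124) = 28081/(31 - 26349*1/48124) = 28081/(31 - 26349/48124) = 28081/(1465495/48124) = 28081*(48124/1465495) = 1351370044/1465495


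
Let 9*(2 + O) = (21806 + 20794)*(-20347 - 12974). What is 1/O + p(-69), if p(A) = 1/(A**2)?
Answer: 5841283/27811187886 ≈ 0.00021003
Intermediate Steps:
O = -157719402 (O = -2 + ((21806 + 20794)*(-20347 - 12974))/9 = -2 + (42600*(-33321))/9 = -2 + (1/9)*(-1419474600) = -2 - 157719400 = -157719402)
p(A) = A**(-2)
1/O + p(-69) = 1/(-157719402) + (-69)**(-2) = -1/157719402 + 1/4761 = 5841283/27811187886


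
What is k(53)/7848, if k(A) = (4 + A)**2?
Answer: 361/872 ≈ 0.41399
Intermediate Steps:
k(53)/7848 = (4 + 53)**2/7848 = 57**2*(1/7848) = 3249*(1/7848) = 361/872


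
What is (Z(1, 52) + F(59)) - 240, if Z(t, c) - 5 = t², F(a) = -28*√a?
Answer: -234 - 28*√59 ≈ -449.07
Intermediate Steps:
Z(t, c) = 5 + t²
(Z(1, 52) + F(59)) - 240 = ((5 + 1²) - 28*√59) - 240 = ((5 + 1) - 28*√59) - 240 = (6 - 28*√59) - 240 = -234 - 28*√59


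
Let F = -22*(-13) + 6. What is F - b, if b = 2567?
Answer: -2275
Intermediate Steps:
F = 292 (F = 286 + 6 = 292)
F - b = 292 - 1*2567 = 292 - 2567 = -2275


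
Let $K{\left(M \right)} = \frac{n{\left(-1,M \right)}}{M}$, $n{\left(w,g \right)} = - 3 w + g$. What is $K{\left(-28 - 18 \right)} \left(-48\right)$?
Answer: $- \frac{1032}{23} \approx -44.87$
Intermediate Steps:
$n{\left(w,g \right)} = g - 3 w$
$K{\left(M \right)} = \frac{3 + M}{M}$ ($K{\left(M \right)} = \frac{M - -3}{M} = \frac{M + 3}{M} = \frac{3 + M}{M}$)
$K{\left(-28 - 18 \right)} \left(-48\right) = \frac{3 - 46}{-28 - 18} \left(-48\right) = \frac{3 - 46}{-46} \left(-48\right) = \left(- \frac{1}{46}\right) \left(-43\right) \left(-48\right) = \frac{43}{46} \left(-48\right) = - \frac{1032}{23}$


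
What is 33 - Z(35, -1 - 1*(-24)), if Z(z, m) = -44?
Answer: 77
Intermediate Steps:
33 - Z(35, -1 - 1*(-24)) = 33 - 1*(-44) = 33 + 44 = 77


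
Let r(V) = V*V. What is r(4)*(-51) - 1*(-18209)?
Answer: 17393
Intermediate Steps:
r(V) = V²
r(4)*(-51) - 1*(-18209) = 4²*(-51) - 1*(-18209) = 16*(-51) + 18209 = -816 + 18209 = 17393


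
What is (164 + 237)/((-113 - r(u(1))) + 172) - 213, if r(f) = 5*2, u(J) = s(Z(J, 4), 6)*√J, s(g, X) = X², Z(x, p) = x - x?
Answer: -10036/49 ≈ -204.82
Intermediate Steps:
Z(x, p) = 0
u(J) = 36*√J (u(J) = 6²*√J = 36*√J)
r(f) = 10
(164 + 237)/((-113 - r(u(1))) + 172) - 213 = (164 + 237)/((-113 - 1*10) + 172) - 213 = 401/((-113 - 10) + 172) - 213 = 401/(-123 + 172) - 213 = 401/49 - 213 = -10036/49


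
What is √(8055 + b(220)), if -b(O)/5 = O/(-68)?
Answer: √2332570/17 ≈ 89.840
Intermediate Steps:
b(O) = 5*O/68 (b(O) = -5*O/(-68) = -5*O*(-1)/68 = -(-5)*O/68 = 5*O/68)
√(8055 + b(220)) = √(8055 + (5/68)*220) = √(8055 + 275/17) = √(137210/17) = √2332570/17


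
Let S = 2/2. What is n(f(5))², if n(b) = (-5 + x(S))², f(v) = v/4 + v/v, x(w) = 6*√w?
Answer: 1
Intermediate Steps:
S = 1 (S = 2*(½) = 1)
f(v) = 1 + v/4 (f(v) = v*(¼) + 1 = v/4 + 1 = 1 + v/4)
n(b) = 1 (n(b) = (-5 + 6*√1)² = (-5 + 6*1)² = (-5 + 6)² = 1² = 1)
n(f(5))² = 1² = 1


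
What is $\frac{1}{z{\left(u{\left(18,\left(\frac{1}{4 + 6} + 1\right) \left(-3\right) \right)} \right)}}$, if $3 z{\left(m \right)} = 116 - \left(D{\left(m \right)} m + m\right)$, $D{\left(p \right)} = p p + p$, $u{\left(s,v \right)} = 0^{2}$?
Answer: $\frac{3}{116} \approx 0.025862$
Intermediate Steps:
$u{\left(s,v \right)} = 0$
$D{\left(p \right)} = p + p^{2}$ ($D{\left(p \right)} = p^{2} + p = p + p^{2}$)
$z{\left(m \right)} = \frac{116}{3} - \frac{m}{3} - \frac{m^{2} \left(1 + m\right)}{3}$ ($z{\left(m \right)} = \frac{116 - \left(m \left(1 + m\right) m + m\right)}{3} = \frac{116 - \left(m^{2} \left(1 + m\right) + m\right)}{3} = \frac{116 - \left(m + m^{2} \left(1 + m\right)\right)}{3} = \frac{116 - m - m^{2} \left(1 + m\right)}{3} = \frac{116}{3} - \frac{m}{3} - \frac{m^{2} \left(1 + m\right)}{3}$)
$\frac{1}{z{\left(u{\left(18,\left(\frac{1}{4 + 6} + 1\right) \left(-3\right) \right)} \right)}} = \frac{1}{\frac{116}{3} - 0 - \frac{0^{2}}{3} - \frac{0^{3}}{3}} = \frac{1}{\frac{116}{3} + 0 - 0 - 0} = \frac{1}{\frac{116}{3} + 0 + 0 + 0} = \frac{1}{\frac{116}{3}} = \frac{3}{116}$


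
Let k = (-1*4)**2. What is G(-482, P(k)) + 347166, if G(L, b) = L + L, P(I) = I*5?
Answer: 346202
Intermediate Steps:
k = 16 (k = (-4)**2 = 16)
P(I) = 5*I
G(L, b) = 2*L
G(-482, P(k)) + 347166 = 2*(-482) + 347166 = -964 + 347166 = 346202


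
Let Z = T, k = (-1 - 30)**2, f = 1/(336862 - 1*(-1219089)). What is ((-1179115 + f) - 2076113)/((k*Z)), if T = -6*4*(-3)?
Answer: -5064975261827/107659361592 ≈ -47.046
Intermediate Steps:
f = 1/1555951 (f = 1/(336862 + 1219089) = 1/1555951 ≈ 6.4269e-7)
k = 961 (k = (-31)**2 = 961)
T = 72 (T = -24*(-3) = 72)
Z = 72
((-1179115 + f) - 2076113)/((k*Z)) = ((-1179115 + 1/1555951) - 2076113)/((961*72)) = (-1834645163364/1555951 - 2076113)/69192 = -5064975261827/1555951*1/69192 = -5064975261827/107659361592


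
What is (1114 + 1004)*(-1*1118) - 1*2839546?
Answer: -5207470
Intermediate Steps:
(1114 + 1004)*(-1*1118) - 1*2839546 = 2118*(-1118) - 2839546 = -2367924 - 2839546 = -5207470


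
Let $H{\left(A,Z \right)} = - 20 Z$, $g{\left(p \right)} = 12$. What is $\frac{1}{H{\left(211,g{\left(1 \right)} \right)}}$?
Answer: $- \frac{1}{240} \approx -0.0041667$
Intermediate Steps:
$\frac{1}{H{\left(211,g{\left(1 \right)} \right)}} = \frac{1}{\left(-20\right) 12} = \frac{1}{-240} = - \frac{1}{240}$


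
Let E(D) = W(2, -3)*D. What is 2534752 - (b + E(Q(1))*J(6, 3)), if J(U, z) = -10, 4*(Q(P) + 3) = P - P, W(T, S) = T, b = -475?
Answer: 2535167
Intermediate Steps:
Q(P) = -3 (Q(P) = -3 + (P - P)/4 = -3 + (1/4)*0 = -3 + 0 = -3)
E(D) = 2*D
2534752 - (b + E(Q(1))*J(6, 3)) = 2534752 - (-475 + (2*(-3))*(-10)) = 2534752 - (-475 - 6*(-10)) = 2534752 - (-475 + 60) = 2534752 - 1*(-415) = 2534752 + 415 = 2535167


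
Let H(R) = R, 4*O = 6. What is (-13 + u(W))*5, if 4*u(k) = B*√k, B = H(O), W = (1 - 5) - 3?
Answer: -65 + 15*I*√7/8 ≈ -65.0 + 4.9608*I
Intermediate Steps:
W = -7 (W = -4 - 3 = -7)
O = 3/2 (O = (¼)*6 = 3/2 ≈ 1.5000)
B = 3/2 ≈ 1.5000
u(k) = 3*√k/8 (u(k) = (3*√k/2)/4 = 3*√k/8)
(-13 + u(W))*5 = (-13 + 3*√(-7)/8)*5 = (-13 + 3*(I*√7)/8)*5 = (-13 + 3*I*√7/8)*5 = -65 + 15*I*√7/8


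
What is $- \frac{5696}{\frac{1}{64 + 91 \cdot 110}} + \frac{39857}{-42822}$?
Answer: $- \frac{2457190804145}{42822} \approx -5.7382 \cdot 10^{7}$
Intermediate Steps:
$- \frac{5696}{\frac{1}{64 + 91 \cdot 110}} + \frac{39857}{-42822} = - \frac{5696}{\frac{1}{64 + 10010}} + 39857 \left(- \frac{1}{42822}\right) = - \frac{5696}{\frac{1}{10074}} - \frac{39857}{42822} = - 5696 \frac{1}{\frac{1}{10074}} - \frac{39857}{42822} = \left(-5696\right) 10074 - \frac{39857}{42822} = -57381504 - \frac{39857}{42822} = - \frac{2457190804145}{42822}$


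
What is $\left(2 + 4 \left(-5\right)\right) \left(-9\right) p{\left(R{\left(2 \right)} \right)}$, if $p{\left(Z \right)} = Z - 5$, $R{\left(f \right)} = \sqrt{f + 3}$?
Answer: $-810 + 162 \sqrt{5} \approx -447.76$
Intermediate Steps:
$R{\left(f \right)} = \sqrt{3 + f}$
$p{\left(Z \right)} = -5 + Z$
$\left(2 + 4 \left(-5\right)\right) \left(-9\right) p{\left(R{\left(2 \right)} \right)} = \left(2 + 4 \left(-5\right)\right) \left(-9\right) \left(-5 + \sqrt{3 + 2}\right) = \left(2 - 20\right) \left(-9\right) \left(-5 + \sqrt{5}\right) = \left(-18\right) \left(-9\right) \left(-5 + \sqrt{5}\right) = 162 \left(-5 + \sqrt{5}\right) = -810 + 162 \sqrt{5}$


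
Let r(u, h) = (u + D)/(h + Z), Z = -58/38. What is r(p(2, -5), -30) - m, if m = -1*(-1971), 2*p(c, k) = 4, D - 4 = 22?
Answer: -1181161/599 ≈ -1971.9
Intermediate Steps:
Z = -29/19 (Z = -58*1/38 = -29/19 ≈ -1.5263)
D = 26 (D = 4 + 22 = 26)
p(c, k) = 2 (p(c, k) = (1/2)*4 = 2)
r(u, h) = (26 + u)/(-29/19 + h) (r(u, h) = (u + 26)/(h - 29/19) = (26 + u)/(-29/19 + h))
m = 1971
r(p(2, -5), -30) - m = 19*(26 + 2)/(-29 + 19*(-30)) - 1*1971 = 19*28/(-29 - 570) - 1971 = 19*28/(-599) - 1971 = 19*(-1/599)*28 - 1971 = -532/599 - 1971 = -1181161/599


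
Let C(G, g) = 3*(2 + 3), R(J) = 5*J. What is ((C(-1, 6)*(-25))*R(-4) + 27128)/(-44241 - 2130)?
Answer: -34628/46371 ≈ -0.74676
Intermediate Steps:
C(G, g) = 15 (C(G, g) = 3*5 = 15)
((C(-1, 6)*(-25))*R(-4) + 27128)/(-44241 - 2130) = ((15*(-25))*(5*(-4)) + 27128)/(-44241 - 2130) = (-375*(-20) + 27128)/(-46371) = (7500 + 27128)*(-1/46371) = 34628*(-1/46371) = -34628/46371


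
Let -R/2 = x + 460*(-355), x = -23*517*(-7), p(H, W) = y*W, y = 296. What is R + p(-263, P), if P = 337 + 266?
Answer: 338614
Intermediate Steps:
P = 603
p(H, W) = 296*W
x = 83237 (x = -11891*(-7) = 83237)
R = 160126 (R = -2*(83237 + 460*(-355)) = -2*(83237 - 163300) = -2*(-80063) = 160126)
R + p(-263, P) = 160126 + 296*603 = 160126 + 178488 = 338614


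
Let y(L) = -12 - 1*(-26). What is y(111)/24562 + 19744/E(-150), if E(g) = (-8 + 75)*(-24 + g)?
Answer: -121197229/71585949 ≈ -1.6930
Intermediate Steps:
y(L) = 14 (y(L) = -12 + 26 = 14)
E(g) = -1608 + 67*g (E(g) = 67*(-24 + g) = -1608 + 67*g)
y(111)/24562 + 19744/E(-150) = 14/24562 + 19744/(-1608 + 67*(-150)) = 14*(1/24562) + 19744/(-1608 - 10050) = 7/12281 + 19744/(-11658) = 7/12281 + 19744*(-1/11658) = 7/12281 - 9872/5829 = -121197229/71585949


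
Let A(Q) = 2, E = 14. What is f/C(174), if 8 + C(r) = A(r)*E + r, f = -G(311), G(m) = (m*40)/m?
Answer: -20/97 ≈ -0.20619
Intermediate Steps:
G(m) = 40 (G(m) = (40*m)/m = 40)
f = -40 (f = -1*40 = -40)
C(r) = 20 + r (C(r) = -8 + (2*14 + r) = -8 + (28 + r) = 20 + r)
f/C(174) = -40/(20 + 174) = -40/194 = -40*1/194 = -20/97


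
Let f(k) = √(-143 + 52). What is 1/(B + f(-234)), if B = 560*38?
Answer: 3040/64691213 - I*√91/452838491 ≈ 4.6992e-5 - 2.1066e-8*I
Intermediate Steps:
f(k) = I*√91 (f(k) = √(-91) = I*√91)
B = 21280
1/(B + f(-234)) = 1/(21280 + I*√91)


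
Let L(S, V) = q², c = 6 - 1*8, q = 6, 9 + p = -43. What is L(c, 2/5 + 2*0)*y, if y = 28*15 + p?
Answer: 13248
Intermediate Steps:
p = -52 (p = -9 - 43 = -52)
c = -2 (c = 6 - 8 = -2)
L(S, V) = 36 (L(S, V) = 6² = 36)
y = 368 (y = 28*15 - 52 = 420 - 52 = 368)
L(c, 2/5 + 2*0)*y = 36*368 = 13248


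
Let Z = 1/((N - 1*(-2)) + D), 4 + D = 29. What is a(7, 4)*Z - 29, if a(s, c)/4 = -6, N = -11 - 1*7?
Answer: -95/3 ≈ -31.667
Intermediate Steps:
D = 25 (D = -4 + 29 = 25)
N = -18 (N = -11 - 7 = -18)
Z = ⅑ (Z = 1/((-18 - 1*(-2)) + 25) = 1/((-18 + 2) + 25) = 1/(-16 + 25) = 1/9 = ⅑ ≈ 0.11111)
a(s, c) = -24 (a(s, c) = 4*(-6) = -24)
a(7, 4)*Z - 29 = -24*⅑ - 29 = -8/3 - 29 = -95/3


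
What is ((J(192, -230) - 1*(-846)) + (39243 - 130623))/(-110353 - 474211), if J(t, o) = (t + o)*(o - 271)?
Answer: 17874/146141 ≈ 0.12231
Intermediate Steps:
J(t, o) = (-271 + o)*(o + t) (J(t, o) = (o + t)*(-271 + o) = (-271 + o)*(o + t))
((J(192, -230) - 1*(-846)) + (39243 - 130623))/(-110353 - 474211) = ((((-230)**2 - 271*(-230) - 271*192 - 230*192) - 1*(-846)) + (39243 - 130623))/(-110353 - 474211) = (((52900 + 62330 - 52032 - 44160) + 846) - 91380)/(-584564) = ((19038 + 846) - 91380)*(-1/584564) = (19884 - 91380)*(-1/584564) = -71496*(-1/584564) = 17874/146141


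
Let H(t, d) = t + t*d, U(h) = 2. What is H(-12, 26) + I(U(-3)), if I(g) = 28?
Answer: -296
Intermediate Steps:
H(t, d) = t + d*t
H(-12, 26) + I(U(-3)) = -12*(1 + 26) + 28 = -12*27 + 28 = -324 + 28 = -296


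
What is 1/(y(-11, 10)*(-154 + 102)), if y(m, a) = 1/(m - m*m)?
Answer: 33/13 ≈ 2.5385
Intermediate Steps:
y(m, a) = 1/(m - m²)
1/(y(-11, 10)*(-154 + 102)) = 1/((-1/(-11*(-1 - 11)))*(-154 + 102)) = 1/(-1*(-1/11)/(-12)*(-52)) = 1/(-1*(-1/11)*(-1/12)*(-52)) = 1/(-1/132*(-52)) = 1/(13/33) = 33/13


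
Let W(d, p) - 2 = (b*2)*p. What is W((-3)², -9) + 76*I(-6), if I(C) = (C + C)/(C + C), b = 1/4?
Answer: 147/2 ≈ 73.500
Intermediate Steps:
b = ¼ ≈ 0.25000
I(C) = 1 (I(C) = (2*C)/((2*C)) = (2*C)*(1/(2*C)) = 1)
W(d, p) = 2 + p/2 (W(d, p) = 2 + ((¼)*2)*p = 2 + p/2)
W((-3)², -9) + 76*I(-6) = (2 + (½)*(-9)) + 76*1 = (2 - 9/2) + 76 = -5/2 + 76 = 147/2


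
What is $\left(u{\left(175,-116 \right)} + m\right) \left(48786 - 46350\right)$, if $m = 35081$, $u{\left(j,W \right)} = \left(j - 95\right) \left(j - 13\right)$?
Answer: $117027876$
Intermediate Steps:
$u{\left(j,W \right)} = \left(-95 + j\right) \left(-13 + j\right)$
$\left(u{\left(175,-116 \right)} + m\right) \left(48786 - 46350\right) = \left(\left(1235 + 175^{2} - 18900\right) + 35081\right) \left(48786 - 46350\right) = \left(\left(1235 + 30625 - 18900\right) + 35081\right) 2436 = \left(12960 + 35081\right) 2436 = 48041 \cdot 2436 = 117027876$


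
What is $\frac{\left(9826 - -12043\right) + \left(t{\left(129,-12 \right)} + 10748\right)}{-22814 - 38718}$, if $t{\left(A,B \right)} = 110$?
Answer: $- \frac{32727}{61532} \approx -0.53187$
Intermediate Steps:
$\frac{\left(9826 - -12043\right) + \left(t{\left(129,-12 \right)} + 10748\right)}{-22814 - 38718} = \frac{\left(9826 - -12043\right) + \left(110 + 10748\right)}{-22814 - 38718} = \frac{\left(9826 + 12043\right) + 10858}{-61532} = \left(21869 + 10858\right) \left(- \frac{1}{61532}\right) = 32727 \left(- \frac{1}{61532}\right) = - \frac{32727}{61532}$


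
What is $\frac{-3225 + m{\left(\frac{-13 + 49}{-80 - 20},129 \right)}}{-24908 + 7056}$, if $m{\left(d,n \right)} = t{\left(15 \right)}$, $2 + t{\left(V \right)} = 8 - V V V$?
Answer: $\frac{3297}{8926} \approx 0.36937$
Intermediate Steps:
$t{\left(V \right)} = 6 - V^{3}$ ($t{\left(V \right)} = -2 - \left(-8 + V V V\right) = -2 - \left(-8 + V^{2} V\right) = -2 - \left(-8 + V^{3}\right) = 6 - V^{3}$)
$m{\left(d,n \right)} = -3369$ ($m{\left(d,n \right)} = 6 - 15^{3} = 6 - 3375 = -3369$)
$\frac{-3225 + m{\left(\frac{-13 + 49}{-80 - 20},129 \right)}}{-24908 + 7056} = \frac{-3225 - 3369}{-24908 + 7056} = - \frac{6594}{-17852} = \left(-6594\right) \left(- \frac{1}{17852}\right) = \frac{3297}{8926}$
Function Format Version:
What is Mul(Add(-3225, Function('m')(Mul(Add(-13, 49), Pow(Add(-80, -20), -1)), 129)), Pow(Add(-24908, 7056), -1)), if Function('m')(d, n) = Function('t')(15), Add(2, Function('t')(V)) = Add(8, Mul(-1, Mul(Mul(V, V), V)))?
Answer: Rational(3297, 8926) ≈ 0.36937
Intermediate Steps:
Function('t')(V) = Add(6, Mul(-1, Pow(V, 3))) (Function('t')(V) = Add(-2, Add(8, Mul(-1, Mul(Mul(V, V), V)))) = Add(-2, Add(8, Mul(-1, Mul(Pow(V, 2), V)))) = Add(-2, Add(8, Mul(-1, Pow(V, 3)))) = Add(6, Mul(-1, Pow(V, 3))))
Function('m')(d, n) = -3369 (Function('m')(d, n) = Add(6, Mul(-1, Pow(15, 3))) = Add(6, Mul(-1, 3375)) = Add(6, -3375) = -3369)
Mul(Add(-3225, Function('m')(Mul(Add(-13, 49), Pow(Add(-80, -20), -1)), 129)), Pow(Add(-24908, 7056), -1)) = Mul(Add(-3225, -3369), Pow(Add(-24908, 7056), -1)) = Mul(-6594, Pow(-17852, -1)) = Mul(-6594, Rational(-1, 17852)) = Rational(3297, 8926)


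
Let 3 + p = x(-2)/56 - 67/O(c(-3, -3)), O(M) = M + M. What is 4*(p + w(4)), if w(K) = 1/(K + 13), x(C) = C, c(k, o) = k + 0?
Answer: 11695/357 ≈ 32.759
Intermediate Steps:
c(k, o) = k
O(M) = 2*M
w(K) = 1/(13 + K)
p = 683/84 (p = -3 + (-2/56 - 67/(2*(-3))) = -3 + (-2*1/56 - 67/(-6)) = -3 + (-1/28 - 67*(-⅙)) = -3 + (-1/28 + 67/6) = -3 + 935/84 = 683/84 ≈ 8.1310)
4*(p + w(4)) = 4*(683/84 + 1/(13 + 4)) = 4*(683/84 + 1/17) = 4*(11695/1428) = 11695/357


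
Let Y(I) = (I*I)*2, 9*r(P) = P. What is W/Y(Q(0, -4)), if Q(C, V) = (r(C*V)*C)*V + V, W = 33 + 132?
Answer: 165/32 ≈ 5.1563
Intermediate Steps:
r(P) = P/9
W = 165
Q(C, V) = V + C²*V²/9 (Q(C, V) = (((C*V)/9)*C)*V + V = ((C*V/9)*C)*V + V = (V*C²/9)*V + V = C²*V²/9 + V = V + C²*V²/9)
Y(I) = 2*I² (Y(I) = I²*2 = 2*I²)
W/Y(Q(0, -4)) = 165/((2*((⅑)*(-4)*(9 - 4*0²))²)) = 165/((2*((⅑)*(-4)*(9 - 4*0))²)) = 165/((2*((⅑)*(-4)*(9 + 0))²)) = 165/((2*((⅑)*(-4)*9)²)) = 165/((2*(-4)²)) = 165/((2*16)) = 165/32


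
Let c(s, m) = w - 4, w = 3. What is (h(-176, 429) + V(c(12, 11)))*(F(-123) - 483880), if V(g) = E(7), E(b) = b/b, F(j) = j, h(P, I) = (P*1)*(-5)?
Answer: -426406643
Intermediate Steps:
h(P, I) = -5*P (h(P, I) = P*(-5) = -5*P)
E(b) = 1
c(s, m) = -1 (c(s, m) = 3 - 4 = -1)
V(g) = 1
(h(-176, 429) + V(c(12, 11)))*(F(-123) - 483880) = (-5*(-176) + 1)*(-123 - 483880) = (880 + 1)*(-484003) = 881*(-484003) = -426406643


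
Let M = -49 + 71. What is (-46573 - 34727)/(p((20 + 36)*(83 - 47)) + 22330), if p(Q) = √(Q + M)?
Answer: -302571500/83104477 + 13550*√2038/83104477 ≈ -3.6335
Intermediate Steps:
M = 22
p(Q) = √(22 + Q) (p(Q) = √(Q + 22) = √(22 + Q))
(-46573 - 34727)/(p((20 + 36)*(83 - 47)) + 22330) = (-46573 - 34727)/(√(22 + (20 + 36)*(83 - 47)) + 22330) = -81300/(√(22 + 56*36) + 22330) = -81300/(√(22 + 2016) + 22330) = -81300/(√2038 + 22330) = -81300/(22330 + √2038)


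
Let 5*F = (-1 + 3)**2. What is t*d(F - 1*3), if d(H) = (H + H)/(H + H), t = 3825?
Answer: 3825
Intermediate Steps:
F = 4/5 (F = (-1 + 3)**2/5 = (1/5)*2**2 = (1/5)*4 = 4/5 ≈ 0.80000)
d(H) = 1 (d(H) = (2*H)/((2*H)) = (2*H)*(1/(2*H)) = 1)
t*d(F - 1*3) = 3825*1 = 3825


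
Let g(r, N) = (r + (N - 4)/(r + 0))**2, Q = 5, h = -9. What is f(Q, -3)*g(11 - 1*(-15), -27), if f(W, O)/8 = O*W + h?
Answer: -19969200/169 ≈ -1.1816e+5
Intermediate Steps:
g(r, N) = (r + (-4 + N)/r)**2
f(W, O) = -72 + 8*O*W (f(W, O) = 8*(O*W - 9) = 8*(-9 + O*W) = -72 + 8*O*W)
f(Q, -3)*g(11 - 1*(-15), -27) = (-72 + 8*(-3)*5)*((-4 - 27 + (11 - 1*(-15))**2)**2/(11 - 1*(-15))**2) = (-72 - 120)*((-4 - 27 + (11 + 15)**2)**2/(11 + 15)**2) = -192*(-4 - 27 + 26**2)**2/26**2 = -48*(-4 - 27 + 676)**2/169 = -48*645**2/169 = -48*416025/169 = -192*416025/676 = -19969200/169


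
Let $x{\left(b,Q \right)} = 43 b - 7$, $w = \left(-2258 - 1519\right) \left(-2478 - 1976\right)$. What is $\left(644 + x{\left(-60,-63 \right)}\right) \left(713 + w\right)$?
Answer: $-32688004153$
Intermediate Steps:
$w = 16822758$ ($w = \left(-3777\right) \left(-4454\right) = 16822758$)
$x{\left(b,Q \right)} = -7 + 43 b$
$\left(644 + x{\left(-60,-63 \right)}\right) \left(713 + w\right) = \left(644 + \left(-7 + 43 \left(-60\right)\right)\right) \left(713 + 16822758\right) = \left(644 - 2587\right) 16823471 = \left(-1943\right) 16823471 = -32688004153$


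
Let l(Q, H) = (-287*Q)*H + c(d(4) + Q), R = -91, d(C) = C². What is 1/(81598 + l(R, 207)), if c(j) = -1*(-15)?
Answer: 1/5487832 ≈ 1.8222e-7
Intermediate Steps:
c(j) = 15
l(Q, H) = 15 - 287*H*Q (l(Q, H) = (-287*Q)*H + 15 = -287*H*Q + 15 = 15 - 287*H*Q)
1/(81598 + l(R, 207)) = 1/(81598 + (15 - 287*207*(-91))) = 1/(81598 + (15 + 5406219)) = 1/(81598 + 5406234) = 1/5487832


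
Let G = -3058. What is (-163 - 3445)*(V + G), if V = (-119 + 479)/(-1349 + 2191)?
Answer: 4644354704/421 ≈ 1.1032e+7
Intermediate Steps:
V = 180/421 (V = 360/842 = 360*(1/842) = 180/421 ≈ 0.42755)
(-163 - 3445)*(V + G) = (-163 - 3445)*(180/421 - 3058) = -3608*(-1287238/421) = 4644354704/421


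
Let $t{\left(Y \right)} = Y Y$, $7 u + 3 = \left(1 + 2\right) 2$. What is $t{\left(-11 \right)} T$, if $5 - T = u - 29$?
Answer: $\frac{28435}{7} \approx 4062.1$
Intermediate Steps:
$u = \frac{3}{7}$ ($u = - \frac{3}{7} + \frac{\left(1 + 2\right) 2}{7} = - \frac{3}{7} + \frac{3 \cdot 2}{7} = - \frac{3}{7} + \frac{1}{7} \cdot 6 = - \frac{3}{7} + \frac{6}{7} = \frac{3}{7} \approx 0.42857$)
$t{\left(Y \right)} = Y^{2}$
$T = \frac{235}{7}$ ($T = 5 - \left(\frac{3}{7} - 29\right) = 5 - - \frac{200}{7} = 5 + \frac{200}{7} = \frac{235}{7} \approx 33.571$)
$t{\left(-11 \right)} T = \left(-11\right)^{2} \cdot \frac{235}{7} = 121 \cdot \frac{235}{7} = \frac{28435}{7}$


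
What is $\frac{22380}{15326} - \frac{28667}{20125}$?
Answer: $\frac{5523529}{154217875} \approx 0.035816$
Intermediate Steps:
$\frac{22380}{15326} - \frac{28667}{20125} = 22380 \cdot \frac{1}{15326} - \frac{28667}{20125} = \frac{11190}{7663} - \frac{28667}{20125} = \frac{5523529}{154217875}$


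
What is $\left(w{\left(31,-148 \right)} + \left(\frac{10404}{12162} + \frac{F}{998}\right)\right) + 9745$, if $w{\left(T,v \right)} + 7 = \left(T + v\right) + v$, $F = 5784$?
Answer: $\frac{9588411079}{1011473} \approx 9479.7$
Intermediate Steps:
$w{\left(T,v \right)} = -7 + T + 2 v$ ($w{\left(T,v \right)} = -7 + \left(\left(T + v\right) + v\right) = -7 + \left(T + 2 v\right) = -7 + T + 2 v$)
$\left(w{\left(31,-148 \right)} + \left(\frac{10404}{12162} + \frac{F}{998}\right)\right) + 9745 = \left(\left(-7 + 31 + 2 \left(-148\right)\right) + \left(\frac{10404}{12162} + \frac{5784}{998}\right)\right) + 9745 = \left(\left(-7 + 31 - 296\right) + \left(10404 \cdot \frac{1}{12162} + 5784 \cdot \frac{1}{998}\right)\right) + 9745 = \left(-272 + \left(\frac{1734}{2027} + \frac{2892}{499}\right)\right) + 9745 = \left(-272 + \frac{6727350}{1011473}\right) + 9745 = - \frac{268393306}{1011473} + 9745 = \frac{9588411079}{1011473}$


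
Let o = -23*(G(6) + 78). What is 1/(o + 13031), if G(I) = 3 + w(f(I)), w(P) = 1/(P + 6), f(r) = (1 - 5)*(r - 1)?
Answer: 14/156375 ≈ 8.9528e-5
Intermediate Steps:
f(r) = 4 - 4*r (f(r) = -4*(-1 + r) = 4 - 4*r)
w(P) = 1/(6 + P)
G(I) = 3 + 1/(10 - 4*I) (G(I) = 3 + 1/(6 + (4 - 4*I)) = 3 + 1/(10 - 4*I))
o = -26059/14 (o = -23*((-31 + 12*6)/(2*(-5 + 2*6)) + 78) = -23*((-31 + 72)/(2*(-5 + 12)) + 78) = -23*((½)*41/7 + 78) = -23*((½)*(⅐)*41 + 78) = -23*(41/14 + 78) = -23*1133/14 = -26059/14 ≈ -1861.4)
1/(o + 13031) = 1/(-26059/14 + 13031) = 1/(156375/14) = 14/156375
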